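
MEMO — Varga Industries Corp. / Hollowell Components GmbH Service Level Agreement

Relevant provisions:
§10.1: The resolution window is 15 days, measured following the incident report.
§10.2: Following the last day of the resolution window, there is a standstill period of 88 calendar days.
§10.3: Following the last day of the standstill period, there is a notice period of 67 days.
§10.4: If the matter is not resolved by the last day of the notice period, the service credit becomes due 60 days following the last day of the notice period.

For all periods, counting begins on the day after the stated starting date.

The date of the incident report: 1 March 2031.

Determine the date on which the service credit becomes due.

The last day of the resolution window: 15 calendar days after 1 March 2031 is 16 March 2031.
The last day of the standstill period: 88 calendar days after 16 March 2031 is 12 June 2031.
Adding 67 calendar days to 12 June 2031 gives 18 August 2031, which is the last day of the notice period.
The date on which the service credit becomes due: 60 calendar days after 18 August 2031 is 17 October 2031.

17 October 2031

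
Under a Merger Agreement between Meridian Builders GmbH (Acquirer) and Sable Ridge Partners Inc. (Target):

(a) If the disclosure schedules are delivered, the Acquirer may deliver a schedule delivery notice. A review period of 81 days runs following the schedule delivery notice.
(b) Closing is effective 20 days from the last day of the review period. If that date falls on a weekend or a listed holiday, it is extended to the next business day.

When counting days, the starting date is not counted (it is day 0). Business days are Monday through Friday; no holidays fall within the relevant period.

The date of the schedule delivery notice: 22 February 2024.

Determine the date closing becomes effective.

The last day of the review period: 81 calendar days after 22 February 2024 is 13 May 2024.
The date closing becomes effective: 20 calendar days after 13 May 2024 is 2 June 2024. That falls on a Sunday, so it rolls to the next business day, Monday, 3 June 2024.

3 June 2024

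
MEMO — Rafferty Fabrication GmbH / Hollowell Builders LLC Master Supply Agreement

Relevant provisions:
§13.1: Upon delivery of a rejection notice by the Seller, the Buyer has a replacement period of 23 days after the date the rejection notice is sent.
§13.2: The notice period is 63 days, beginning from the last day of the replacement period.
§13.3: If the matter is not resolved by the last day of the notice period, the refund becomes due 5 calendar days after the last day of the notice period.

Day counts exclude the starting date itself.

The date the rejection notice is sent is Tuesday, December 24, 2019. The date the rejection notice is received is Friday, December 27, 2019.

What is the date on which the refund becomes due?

March 24, 2020

The last day of the replacement period: December 24, 2019 + 23 days = January 16, 2020.
Adding 63 calendar days to January 16, 2020 gives March 19, 2020, which is the last day of the notice period.
The date on which the refund becomes due: March 19, 2020 + 5 days = March 24, 2020.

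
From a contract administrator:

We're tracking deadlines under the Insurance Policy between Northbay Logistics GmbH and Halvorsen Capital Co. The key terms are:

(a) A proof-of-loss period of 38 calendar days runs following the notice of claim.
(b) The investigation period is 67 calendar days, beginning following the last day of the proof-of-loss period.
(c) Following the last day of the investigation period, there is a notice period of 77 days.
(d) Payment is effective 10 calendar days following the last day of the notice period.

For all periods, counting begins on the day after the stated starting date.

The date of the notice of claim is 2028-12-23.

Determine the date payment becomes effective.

2029-07-03

The last day of the proof-of-loss period: 38 calendar days after 2028-12-23 is 2029-01-30.
Adding 67 calendar days to 2029-01-30 gives 2029-04-07, which is the last day of the investigation period.
Adding 77 calendar days to 2029-04-07 gives 2029-06-23, which is the last day of the notice period.
The date payment becomes effective: 2029-06-23 + 10 days = 2029-07-03.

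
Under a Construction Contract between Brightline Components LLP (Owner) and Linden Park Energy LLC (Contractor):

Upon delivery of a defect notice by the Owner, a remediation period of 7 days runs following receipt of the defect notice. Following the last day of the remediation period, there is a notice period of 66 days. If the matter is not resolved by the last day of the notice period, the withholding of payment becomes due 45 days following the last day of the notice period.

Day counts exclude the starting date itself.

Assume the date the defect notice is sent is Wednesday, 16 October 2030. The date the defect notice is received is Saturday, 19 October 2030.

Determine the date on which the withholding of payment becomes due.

14 February 2031

Adding 7 calendar days to 19 October 2030 gives 26 October 2030, which is the last day of the remediation period.
The last day of the notice period: 26 October 2030 + 66 days = 31 December 2030.
Adding 45 calendar days to 31 December 2030 gives 14 February 2031, which is the date on which the withholding of payment becomes due.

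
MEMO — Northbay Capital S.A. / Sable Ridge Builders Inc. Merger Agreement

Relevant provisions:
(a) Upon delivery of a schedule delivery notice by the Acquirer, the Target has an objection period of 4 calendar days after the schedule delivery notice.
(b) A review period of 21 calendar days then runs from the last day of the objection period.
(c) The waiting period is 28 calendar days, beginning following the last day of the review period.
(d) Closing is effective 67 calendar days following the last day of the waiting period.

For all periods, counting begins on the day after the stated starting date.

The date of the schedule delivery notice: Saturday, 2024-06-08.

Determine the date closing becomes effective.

2024-10-06

The last day of the objection period: 2024-06-08 + 4 days = 2024-06-12.
The last day of the review period: 2024-06-12 + 21 days = 2024-07-03.
The last day of the waiting period: 2024-07-03 + 28 days = 2024-07-31.
The date closing becomes effective: 67 calendar days after 2024-07-31 is 2024-10-06.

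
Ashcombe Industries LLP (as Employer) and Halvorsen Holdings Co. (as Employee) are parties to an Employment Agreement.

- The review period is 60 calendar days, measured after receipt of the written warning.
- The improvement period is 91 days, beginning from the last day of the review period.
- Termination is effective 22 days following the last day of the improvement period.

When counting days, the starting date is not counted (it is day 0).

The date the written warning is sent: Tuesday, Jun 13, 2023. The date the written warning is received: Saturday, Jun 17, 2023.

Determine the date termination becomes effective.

The last day of the review period: Jun 17, 2023 + 60 days = Aug 16, 2023.
The last day of the improvement period: 91 calendar days after Aug 16, 2023 is Nov 15, 2023.
The date termination becomes effective: Nov 15, 2023 + 22 days = Dec 7, 2023.

Dec 7, 2023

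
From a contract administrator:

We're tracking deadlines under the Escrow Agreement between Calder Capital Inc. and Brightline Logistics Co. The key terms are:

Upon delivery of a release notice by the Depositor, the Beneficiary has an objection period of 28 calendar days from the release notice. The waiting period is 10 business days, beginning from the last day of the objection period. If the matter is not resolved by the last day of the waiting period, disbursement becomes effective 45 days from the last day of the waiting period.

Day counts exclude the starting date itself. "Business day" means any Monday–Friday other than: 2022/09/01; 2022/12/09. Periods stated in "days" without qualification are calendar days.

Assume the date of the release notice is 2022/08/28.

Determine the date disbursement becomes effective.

2022/11/21

The last day of the objection period: 2022/08/28 + 28 days = 2022/09/25.
The last day of the waiting period: 10 business days after Sunday, 2022/09/25, skipping weekends — Sep 26, Sep 27, Sep 28, Sep 29, Sep 30, Oct 3, Oct 4, Oct 5, Oct 6, Oct 7 — lands on Friday, 2022/10/07.
The date disbursement becomes effective: 45 calendar days after 2022/10/07 is 2022/11/21.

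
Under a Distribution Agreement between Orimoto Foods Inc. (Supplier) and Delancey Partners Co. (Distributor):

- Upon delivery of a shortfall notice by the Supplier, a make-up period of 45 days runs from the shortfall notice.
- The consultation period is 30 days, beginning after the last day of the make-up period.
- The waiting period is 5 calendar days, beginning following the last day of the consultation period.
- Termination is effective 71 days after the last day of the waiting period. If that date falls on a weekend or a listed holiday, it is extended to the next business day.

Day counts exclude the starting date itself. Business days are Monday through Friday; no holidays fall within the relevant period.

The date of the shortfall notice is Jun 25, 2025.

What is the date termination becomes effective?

Nov 24, 2025

The last day of the make-up period: 45 calendar days after Jun 25, 2025 is Aug 9, 2025.
The last day of the consultation period: 30 calendar days after Aug 9, 2025 is Sep 8, 2025.
Adding 5 calendar days to Sep 8, 2025 gives Sep 13, 2025, which is the last day of the waiting period.
Adding 71 calendar days to Sep 13, 2025 gives Nov 23, 2025, which is the date termination becomes effective. That falls on a Sunday, so it rolls to the next business day, Monday, Nov 24, 2025.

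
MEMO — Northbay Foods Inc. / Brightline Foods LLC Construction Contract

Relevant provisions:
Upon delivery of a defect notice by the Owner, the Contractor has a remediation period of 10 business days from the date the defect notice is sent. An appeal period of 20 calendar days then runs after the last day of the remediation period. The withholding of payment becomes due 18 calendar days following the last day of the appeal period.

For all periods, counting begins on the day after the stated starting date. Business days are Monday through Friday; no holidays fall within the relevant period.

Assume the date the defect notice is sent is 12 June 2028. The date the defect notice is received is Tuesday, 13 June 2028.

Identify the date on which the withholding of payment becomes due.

3 August 2028

From Monday, 12 June 2028, 10 business days (Jun 13, Jun 14, Jun 15, Jun 16, Jun 19, Jun 20, Jun 21, Jun 22, Jun 23, Jun 26, skipping weekends) brings us to Monday, 26 June 2028, which is the last day of the remediation period.
The last day of the appeal period: 26 June 2028 + 20 days = 16 July 2028.
The date on which the withholding of payment becomes due: 16 July 2028 + 18 days = 3 August 2028.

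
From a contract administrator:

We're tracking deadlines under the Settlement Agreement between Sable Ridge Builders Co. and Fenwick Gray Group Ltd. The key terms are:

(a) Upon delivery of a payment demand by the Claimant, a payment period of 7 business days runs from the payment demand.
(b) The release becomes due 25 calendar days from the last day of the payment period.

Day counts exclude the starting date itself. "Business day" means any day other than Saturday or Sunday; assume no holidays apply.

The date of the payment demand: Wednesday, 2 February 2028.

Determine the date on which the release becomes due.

The last day of the payment period: counting 7 business days from Wednesday, 2 February 2028 (Feb 3, Feb 4, Feb 7, Feb 8, Feb 9, Feb 10, Feb 11, skipping weekends) reaches Friday, 11 February 2028.
Adding 25 calendar days to 11 February 2028 gives 7 March 2028, which is the date on which the release becomes due.

7 March 2028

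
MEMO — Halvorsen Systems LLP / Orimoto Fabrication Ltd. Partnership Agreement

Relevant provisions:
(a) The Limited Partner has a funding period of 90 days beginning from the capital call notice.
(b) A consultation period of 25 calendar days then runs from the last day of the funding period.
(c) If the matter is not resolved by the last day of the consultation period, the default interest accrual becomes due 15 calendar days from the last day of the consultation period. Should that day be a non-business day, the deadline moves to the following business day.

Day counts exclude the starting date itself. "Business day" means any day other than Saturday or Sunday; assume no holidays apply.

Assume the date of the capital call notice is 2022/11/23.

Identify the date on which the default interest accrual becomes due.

The last day of the funding period: 2022/11/23 + 90 days = 2023/02/21.
Adding 25 calendar days to 2023/02/21 gives 2023/03/18, which is the last day of the consultation period.
The date on which the default interest accrual becomes due: 15 calendar days after 2023/03/18 is 2023/04/02. That falls on a Sunday, so it rolls to the next business day, Monday, 2023/04/03.

2023/04/03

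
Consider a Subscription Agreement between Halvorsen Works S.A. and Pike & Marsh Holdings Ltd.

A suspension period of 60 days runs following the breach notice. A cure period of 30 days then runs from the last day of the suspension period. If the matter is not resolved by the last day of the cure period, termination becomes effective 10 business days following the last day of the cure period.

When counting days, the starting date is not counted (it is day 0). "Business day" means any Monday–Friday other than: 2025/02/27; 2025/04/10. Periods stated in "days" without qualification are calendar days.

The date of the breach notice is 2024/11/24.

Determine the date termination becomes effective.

Adding 60 calendar days to 2024/11/24 gives 2025/01/23, which is the last day of the suspension period.
The last day of the cure period: 2025/01/23 + 30 days = 2025/02/22.
From Saturday, 2025/02/22, 10 business days (Feb 24, Feb 25, Feb 26, Feb 28, Mar 3, Mar 4, Mar 5, Mar 6, Mar 7, Mar 10, skipping weekends and the listed holiday on Feb 27) brings us to Monday, 2025/03/10, which is the date termination becomes effective.

2025/03/10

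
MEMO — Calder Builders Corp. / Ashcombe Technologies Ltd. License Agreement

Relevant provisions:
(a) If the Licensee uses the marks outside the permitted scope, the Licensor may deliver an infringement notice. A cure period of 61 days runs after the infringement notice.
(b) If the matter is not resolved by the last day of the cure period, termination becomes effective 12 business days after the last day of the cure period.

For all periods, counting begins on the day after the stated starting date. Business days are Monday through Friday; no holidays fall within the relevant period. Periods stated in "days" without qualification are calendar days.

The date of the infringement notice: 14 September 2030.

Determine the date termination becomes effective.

The last day of the cure period: 61 calendar days after 14 September 2030 is 14 November 2030.
The date termination becomes effective: 12 business days after Thursday, 14 November 2030, skipping weekends — Nov 15, Nov 18, Nov 19, Nov 20, …, Nov 28, Nov 29, Dec 2 — lands on Monday, 2 December 2030.

2 December 2030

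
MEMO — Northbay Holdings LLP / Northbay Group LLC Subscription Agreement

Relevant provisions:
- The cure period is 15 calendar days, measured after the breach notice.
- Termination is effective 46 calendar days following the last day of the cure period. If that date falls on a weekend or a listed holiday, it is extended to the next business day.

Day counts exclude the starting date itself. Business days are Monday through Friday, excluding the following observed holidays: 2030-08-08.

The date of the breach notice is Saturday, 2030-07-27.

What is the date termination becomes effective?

The last day of the cure period: 2030-07-27 + 15 days = 2030-08-11.
The date termination becomes effective: 46 calendar days after 2030-08-11 is 2030-09-26. 2030-09-26 is a Thursday and is not a listed holiday, so no roll-forward applies.

2030-09-26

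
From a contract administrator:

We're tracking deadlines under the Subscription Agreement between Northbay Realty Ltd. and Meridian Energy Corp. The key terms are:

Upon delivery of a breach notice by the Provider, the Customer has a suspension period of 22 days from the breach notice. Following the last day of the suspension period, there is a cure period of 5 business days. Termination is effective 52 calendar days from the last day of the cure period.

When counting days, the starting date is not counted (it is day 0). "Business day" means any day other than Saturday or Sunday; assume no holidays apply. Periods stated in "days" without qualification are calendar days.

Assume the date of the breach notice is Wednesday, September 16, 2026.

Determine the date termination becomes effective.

December 6, 2026

Adding 22 calendar days to September 16, 2026 gives October 8, 2026, which is the last day of the suspension period.
The last day of the cure period: counting 5 business days from Thursday, October 8, 2026 (Oct 9, Oct 12, Oct 13, Oct 14, Oct 15, skipping weekends) reaches Thursday, October 15, 2026.
Adding 52 calendar days to October 15, 2026 gives December 6, 2026, which is the date termination becomes effective.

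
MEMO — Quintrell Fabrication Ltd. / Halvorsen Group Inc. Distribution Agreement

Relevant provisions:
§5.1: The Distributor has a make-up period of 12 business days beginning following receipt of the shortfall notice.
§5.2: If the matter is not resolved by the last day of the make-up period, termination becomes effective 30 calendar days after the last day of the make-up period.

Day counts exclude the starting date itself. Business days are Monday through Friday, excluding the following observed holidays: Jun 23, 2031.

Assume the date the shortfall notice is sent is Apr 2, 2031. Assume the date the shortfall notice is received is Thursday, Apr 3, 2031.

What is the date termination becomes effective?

May 21, 2031

From Thursday, Apr 3, 2031, 12 business days (Apr 4, Apr 7, Apr 8, Apr 9, …, Apr 17, Apr 18, Apr 21, skipping weekends) brings us to Monday, Apr 21, 2031, which is the last day of the make-up period.
The date termination becomes effective: Apr 21, 2031 + 30 days = May 21, 2031.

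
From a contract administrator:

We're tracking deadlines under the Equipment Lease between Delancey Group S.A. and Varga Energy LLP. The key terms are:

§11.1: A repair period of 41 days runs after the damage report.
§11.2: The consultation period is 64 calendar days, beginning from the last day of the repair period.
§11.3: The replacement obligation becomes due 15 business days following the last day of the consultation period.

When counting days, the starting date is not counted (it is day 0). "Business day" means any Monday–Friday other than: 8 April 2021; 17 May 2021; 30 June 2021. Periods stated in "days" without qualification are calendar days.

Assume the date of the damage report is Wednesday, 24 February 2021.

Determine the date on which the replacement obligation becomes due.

1 July 2021

The last day of the repair period: 41 calendar days after 24 February 2021 is 6 April 2021.
The last day of the consultation period: 64 calendar days after 6 April 2021 is 9 June 2021.
The date on which the replacement obligation becomes due: 15 business days after Wednesday, 9 June 2021, skipping weekends and the listed holiday on Jun 30 — Jun 10, Jun 11, Jun 14, Jun 15, …, Jun 28, Jun 29, Jul 1 — lands on Thursday, 1 July 2021.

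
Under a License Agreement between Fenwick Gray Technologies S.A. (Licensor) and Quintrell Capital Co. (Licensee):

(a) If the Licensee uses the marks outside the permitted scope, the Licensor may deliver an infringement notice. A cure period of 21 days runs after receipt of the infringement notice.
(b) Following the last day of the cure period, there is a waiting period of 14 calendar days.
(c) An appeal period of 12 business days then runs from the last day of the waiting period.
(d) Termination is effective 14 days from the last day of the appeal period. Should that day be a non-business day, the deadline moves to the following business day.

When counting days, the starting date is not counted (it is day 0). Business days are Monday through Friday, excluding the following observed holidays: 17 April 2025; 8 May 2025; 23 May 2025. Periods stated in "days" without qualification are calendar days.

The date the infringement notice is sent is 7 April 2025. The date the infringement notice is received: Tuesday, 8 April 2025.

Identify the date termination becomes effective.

Adding 21 calendar days to 8 April 2025 gives 29 April 2025, which is the last day of the cure period.
Adding 14 calendar days to 29 April 2025 gives 13 May 2025, which is the last day of the waiting period.
The last day of the appeal period: counting 12 business days from Tuesday, 13 May 2025 (May 14, May 15, May 16, May 19, …, May 28, May 29, May 30, skipping weekends and the listed holiday on May 23) reaches Friday, 30 May 2025.
The date termination becomes effective: 14 calendar days after 30 May 2025 is 13 June 2025. 13 June 2025 is a Friday and is not a listed holiday, so no roll-forward applies.

13 June 2025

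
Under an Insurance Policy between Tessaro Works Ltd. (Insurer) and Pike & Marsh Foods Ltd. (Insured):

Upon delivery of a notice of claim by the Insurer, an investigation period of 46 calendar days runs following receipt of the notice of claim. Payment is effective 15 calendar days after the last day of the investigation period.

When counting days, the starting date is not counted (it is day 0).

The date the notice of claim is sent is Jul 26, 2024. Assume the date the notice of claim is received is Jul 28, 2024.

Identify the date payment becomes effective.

The last day of the investigation period: Jul 28, 2024 + 46 days = Sep 12, 2024.
The date payment becomes effective: 15 calendar days after Sep 12, 2024 is Sep 27, 2024.

Sep 27, 2024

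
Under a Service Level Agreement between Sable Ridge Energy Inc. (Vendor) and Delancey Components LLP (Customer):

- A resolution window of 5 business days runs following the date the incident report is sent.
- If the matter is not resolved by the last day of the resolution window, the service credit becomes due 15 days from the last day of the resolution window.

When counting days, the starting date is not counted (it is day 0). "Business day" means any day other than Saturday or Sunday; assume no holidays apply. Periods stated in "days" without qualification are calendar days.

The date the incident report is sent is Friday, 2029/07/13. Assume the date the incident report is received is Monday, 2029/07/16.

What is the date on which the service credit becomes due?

2029/08/04

The last day of the resolution window: 5 business days after Friday, 2029/07/13, skipping weekends — Jul 16, Jul 17, Jul 18, Jul 19, Jul 20 — lands on Friday, 2029/07/20.
Adding 15 calendar days to 2029/07/20 gives 2029/08/04, which is the date on which the service credit becomes due.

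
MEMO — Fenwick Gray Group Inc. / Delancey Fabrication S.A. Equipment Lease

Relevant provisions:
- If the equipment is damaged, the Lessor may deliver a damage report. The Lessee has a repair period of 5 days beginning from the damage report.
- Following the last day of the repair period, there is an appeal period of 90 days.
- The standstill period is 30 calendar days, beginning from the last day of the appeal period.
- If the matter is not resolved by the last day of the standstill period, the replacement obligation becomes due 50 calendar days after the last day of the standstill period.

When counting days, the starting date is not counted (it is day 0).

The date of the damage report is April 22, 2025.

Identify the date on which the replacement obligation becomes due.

October 14, 2025

The last day of the repair period: 5 calendar days after April 22, 2025 is April 27, 2025.
Adding 90 calendar days to April 27, 2025 gives July 26, 2025, which is the last day of the appeal period.
The last day of the standstill period: July 26, 2025 + 30 days = August 25, 2025.
The date on which the replacement obligation becomes due: 50 calendar days after August 25, 2025 is October 14, 2025.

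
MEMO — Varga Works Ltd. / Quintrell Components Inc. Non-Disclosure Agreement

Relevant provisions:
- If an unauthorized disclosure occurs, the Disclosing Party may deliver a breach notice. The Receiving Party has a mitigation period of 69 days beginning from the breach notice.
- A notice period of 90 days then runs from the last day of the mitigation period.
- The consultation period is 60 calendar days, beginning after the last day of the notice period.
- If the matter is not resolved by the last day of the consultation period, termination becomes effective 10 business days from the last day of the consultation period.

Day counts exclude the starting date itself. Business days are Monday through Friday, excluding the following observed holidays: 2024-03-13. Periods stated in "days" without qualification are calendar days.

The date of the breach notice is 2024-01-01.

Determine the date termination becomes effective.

2024-08-21

The last day of the mitigation period: 69 calendar days after 2024-01-01 is 2024-03-10.
The last day of the notice period: 90 calendar days after 2024-03-10 is 2024-06-08.
The last day of the consultation period: 2024-06-08 + 60 days = 2024-08-07.
The date termination becomes effective: 10 business days after Wednesday, 2024-08-07, skipping weekends — Aug 8, Aug 9, Aug 12, Aug 13, Aug 14, Aug 15, Aug 16, Aug 19, Aug 20, Aug 21 — lands on Wednesday, 2024-08-21.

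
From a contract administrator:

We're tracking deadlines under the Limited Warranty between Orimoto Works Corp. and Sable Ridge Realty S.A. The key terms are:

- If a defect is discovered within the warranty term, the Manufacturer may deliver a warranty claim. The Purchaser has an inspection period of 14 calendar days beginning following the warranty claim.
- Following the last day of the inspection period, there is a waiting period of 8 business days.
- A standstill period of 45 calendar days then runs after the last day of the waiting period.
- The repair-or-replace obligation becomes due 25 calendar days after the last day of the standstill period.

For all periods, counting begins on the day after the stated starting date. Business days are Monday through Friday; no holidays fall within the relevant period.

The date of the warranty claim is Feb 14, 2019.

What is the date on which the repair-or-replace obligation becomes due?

Adding 14 calendar days to Feb 14, 2019 gives Feb 28, 2019, which is the last day of the inspection period.
From Thursday, Feb 28, 2019, 8 business days (Mar 1, Mar 4, Mar 5, Mar 6, Mar 7, Mar 8, Mar 11, Mar 12, skipping weekends) brings us to Tuesday, Mar 12, 2019, which is the last day of the waiting period.
The last day of the standstill period: 45 calendar days after Mar 12, 2019 is Apr 26, 2019.
The date on which the repair-or-replace obligation becomes due: 25 calendar days after Apr 26, 2019 is May 21, 2019.

May 21, 2019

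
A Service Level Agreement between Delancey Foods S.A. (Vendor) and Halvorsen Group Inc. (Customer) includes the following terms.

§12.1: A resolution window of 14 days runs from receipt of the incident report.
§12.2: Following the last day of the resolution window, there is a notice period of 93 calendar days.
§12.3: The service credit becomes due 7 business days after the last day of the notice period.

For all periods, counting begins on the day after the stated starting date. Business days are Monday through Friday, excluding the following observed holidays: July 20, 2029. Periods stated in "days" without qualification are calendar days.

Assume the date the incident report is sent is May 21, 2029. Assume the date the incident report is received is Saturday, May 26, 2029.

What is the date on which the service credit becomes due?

September 19, 2029

The last day of the resolution window: May 26, 2029 + 14 days = June 9, 2029.
The last day of the notice period: June 9, 2029 + 93 days = September 10, 2029.
The date on which the service credit becomes due: 7 business days after Monday, September 10, 2029, skipping weekends — Sep 11, Sep 12, Sep 13, Sep 14, Sep 17, Sep 18, Sep 19 — lands on Wednesday, September 19, 2029.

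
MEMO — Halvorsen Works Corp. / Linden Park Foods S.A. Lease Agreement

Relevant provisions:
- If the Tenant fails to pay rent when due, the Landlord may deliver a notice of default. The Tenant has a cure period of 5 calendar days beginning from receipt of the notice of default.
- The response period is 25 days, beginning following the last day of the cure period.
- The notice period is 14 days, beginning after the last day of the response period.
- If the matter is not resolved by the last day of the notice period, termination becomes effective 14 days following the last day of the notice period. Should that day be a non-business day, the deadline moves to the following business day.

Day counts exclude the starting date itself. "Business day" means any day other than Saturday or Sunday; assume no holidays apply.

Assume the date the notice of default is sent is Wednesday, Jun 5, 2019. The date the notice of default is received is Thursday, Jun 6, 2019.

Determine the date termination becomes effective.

The last day of the cure period: Jun 6, 2019 + 5 days = Jun 11, 2019.
The last day of the response period: 25 calendar days after Jun 11, 2019 is Jul 6, 2019.
The last day of the notice period: Jul 6, 2019 + 14 days = Jul 20, 2019.
The date termination becomes effective: 14 calendar days after Jul 20, 2019 is Aug 3, 2019. That falls on a Saturday, so it rolls to the next business day, Monday, Aug 5, 2019.

Aug 5, 2019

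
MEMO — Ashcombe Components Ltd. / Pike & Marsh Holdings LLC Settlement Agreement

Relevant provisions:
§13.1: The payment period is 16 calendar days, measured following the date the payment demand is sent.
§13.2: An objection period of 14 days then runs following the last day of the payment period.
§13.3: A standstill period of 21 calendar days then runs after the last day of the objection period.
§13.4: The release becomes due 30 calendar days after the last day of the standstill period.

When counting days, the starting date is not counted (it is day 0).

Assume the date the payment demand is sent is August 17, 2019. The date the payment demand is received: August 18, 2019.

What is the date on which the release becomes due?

Adding 16 calendar days to August 17, 2019 gives September 2, 2019, which is the last day of the payment period.
The last day of the objection period: 14 calendar days after September 2, 2019 is September 16, 2019.
Adding 21 calendar days to September 16, 2019 gives October 7, 2019, which is the last day of the standstill period.
Adding 30 calendar days to October 7, 2019 gives November 6, 2019, which is the date on which the release becomes due.

November 6, 2019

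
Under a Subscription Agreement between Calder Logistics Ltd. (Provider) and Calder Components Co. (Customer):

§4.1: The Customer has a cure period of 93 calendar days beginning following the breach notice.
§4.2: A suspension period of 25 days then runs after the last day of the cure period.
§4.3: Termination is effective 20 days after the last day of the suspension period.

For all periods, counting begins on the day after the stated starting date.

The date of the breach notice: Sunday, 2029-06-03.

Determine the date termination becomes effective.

Adding 93 calendar days to 2029-06-03 gives 2029-09-04, which is the last day of the cure period.
Adding 25 calendar days to 2029-09-04 gives 2029-09-29, which is the last day of the suspension period.
The date termination becomes effective: 2029-09-29 + 20 days = 2029-10-19.

2029-10-19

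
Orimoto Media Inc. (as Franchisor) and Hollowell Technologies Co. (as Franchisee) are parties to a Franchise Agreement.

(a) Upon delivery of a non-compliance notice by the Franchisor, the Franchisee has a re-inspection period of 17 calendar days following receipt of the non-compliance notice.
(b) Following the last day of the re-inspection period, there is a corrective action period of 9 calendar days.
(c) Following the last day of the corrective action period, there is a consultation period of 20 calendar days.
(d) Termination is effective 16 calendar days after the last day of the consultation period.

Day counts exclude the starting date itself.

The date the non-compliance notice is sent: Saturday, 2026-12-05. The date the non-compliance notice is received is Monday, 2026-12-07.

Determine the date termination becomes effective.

The last day of the re-inspection period: 17 calendar days after 2026-12-07 is 2026-12-24.
The last day of the corrective action period: 2026-12-24 + 9 days = 2027-01-02.
The last day of the consultation period: 20 calendar days after 2027-01-02 is 2027-01-22.
Adding 16 calendar days to 2027-01-22 gives 2027-02-07, which is the date termination becomes effective.

2027-02-07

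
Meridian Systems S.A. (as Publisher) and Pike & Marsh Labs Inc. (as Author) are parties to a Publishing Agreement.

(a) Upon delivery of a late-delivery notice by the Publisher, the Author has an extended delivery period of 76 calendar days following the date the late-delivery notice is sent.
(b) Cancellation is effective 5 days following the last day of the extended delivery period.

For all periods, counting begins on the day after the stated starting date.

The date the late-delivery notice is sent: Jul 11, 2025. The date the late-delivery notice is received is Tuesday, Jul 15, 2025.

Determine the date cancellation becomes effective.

The last day of the extended delivery period: Jul 11, 2025 + 76 days = Sep 25, 2025.
The date cancellation becomes effective: Sep 25, 2025 + 5 days = Sep 30, 2025.

Sep 30, 2025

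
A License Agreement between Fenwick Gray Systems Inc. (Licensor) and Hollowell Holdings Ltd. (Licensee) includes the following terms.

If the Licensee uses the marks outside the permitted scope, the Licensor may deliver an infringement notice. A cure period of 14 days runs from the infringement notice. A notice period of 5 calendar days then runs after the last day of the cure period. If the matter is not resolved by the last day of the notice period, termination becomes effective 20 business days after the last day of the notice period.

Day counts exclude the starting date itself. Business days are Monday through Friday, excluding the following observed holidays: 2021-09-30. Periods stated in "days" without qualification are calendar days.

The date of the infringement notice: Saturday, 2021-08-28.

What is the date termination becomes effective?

The last day of the cure period: 14 calendar days after 2021-08-28 is 2021-09-11.
The last day of the notice period: 2021-09-11 + 5 days = 2021-09-16.
The date termination becomes effective: counting 20 business days from Thursday, 2021-09-16 (Sep 17, Sep 20, Sep 21, Sep 22, …, Oct 13, Oct 14, Oct 15, skipping weekends and the listed holiday on Sep 30) reaches Friday, 2021-10-15.

2021-10-15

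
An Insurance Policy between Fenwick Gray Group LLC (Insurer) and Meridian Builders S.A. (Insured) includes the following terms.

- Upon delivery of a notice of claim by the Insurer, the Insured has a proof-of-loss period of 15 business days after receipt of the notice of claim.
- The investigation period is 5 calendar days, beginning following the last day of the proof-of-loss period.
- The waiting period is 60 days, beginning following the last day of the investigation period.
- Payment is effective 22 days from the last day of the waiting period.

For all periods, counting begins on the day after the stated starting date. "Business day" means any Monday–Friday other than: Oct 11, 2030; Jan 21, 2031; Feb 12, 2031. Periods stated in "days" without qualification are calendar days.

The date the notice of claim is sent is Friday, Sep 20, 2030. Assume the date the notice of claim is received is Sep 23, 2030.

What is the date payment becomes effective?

The last day of the proof-of-loss period: 15 business days after Monday, Sep 23, 2030, skipping weekends and the listed holiday on Oct 11 — Sep 24, Sep 25, Sep 26, Sep 27, …, Oct 10, Oct 14, Oct 15 — lands on Tuesday, Oct 15, 2030.
The last day of the investigation period: Oct 15, 2030 + 5 days = Oct 20, 2030.
The last day of the waiting period: Oct 20, 2030 + 60 days = Dec 19, 2030.
The date payment becomes effective: 22 calendar days after Dec 19, 2030 is Jan 10, 2031.

Jan 10, 2031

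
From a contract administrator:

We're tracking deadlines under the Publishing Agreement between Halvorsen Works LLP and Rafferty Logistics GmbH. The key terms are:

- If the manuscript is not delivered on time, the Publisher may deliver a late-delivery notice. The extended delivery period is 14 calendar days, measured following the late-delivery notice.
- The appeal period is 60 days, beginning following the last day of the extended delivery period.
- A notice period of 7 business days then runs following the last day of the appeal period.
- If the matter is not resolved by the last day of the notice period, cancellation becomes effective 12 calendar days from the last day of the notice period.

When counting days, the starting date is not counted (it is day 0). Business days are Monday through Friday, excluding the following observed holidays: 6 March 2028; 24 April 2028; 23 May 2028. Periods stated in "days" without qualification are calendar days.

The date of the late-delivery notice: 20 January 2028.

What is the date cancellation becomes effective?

The last day of the extended delivery period: 14 calendar days after 20 January 2028 is 3 February 2028.
The last day of the appeal period: 3 February 2028 + 60 days = 3 April 2028.
From Monday, 3 April 2028, 7 business days (Apr 4, Apr 5, Apr 6, Apr 7, Apr 10, Apr 11, Apr 12, skipping weekends) brings us to Wednesday, 12 April 2028, which is the last day of the notice period.
Adding 12 calendar days to 12 April 2028 gives 24 April 2028, which is the date cancellation becomes effective.

24 April 2028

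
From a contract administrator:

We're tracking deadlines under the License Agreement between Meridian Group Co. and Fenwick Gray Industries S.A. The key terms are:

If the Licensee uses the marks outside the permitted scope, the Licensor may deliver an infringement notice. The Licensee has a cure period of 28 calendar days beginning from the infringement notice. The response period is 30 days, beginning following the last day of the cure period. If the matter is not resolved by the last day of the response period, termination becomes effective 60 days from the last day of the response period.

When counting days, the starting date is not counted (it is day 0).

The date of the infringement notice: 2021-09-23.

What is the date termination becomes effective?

2022-01-19

The last day of the cure period: 2021-09-23 + 28 days = 2021-10-21.
Adding 30 calendar days to 2021-10-21 gives 2021-11-20, which is the last day of the response period.
The date termination becomes effective: 60 calendar days after 2021-11-20 is 2022-01-19.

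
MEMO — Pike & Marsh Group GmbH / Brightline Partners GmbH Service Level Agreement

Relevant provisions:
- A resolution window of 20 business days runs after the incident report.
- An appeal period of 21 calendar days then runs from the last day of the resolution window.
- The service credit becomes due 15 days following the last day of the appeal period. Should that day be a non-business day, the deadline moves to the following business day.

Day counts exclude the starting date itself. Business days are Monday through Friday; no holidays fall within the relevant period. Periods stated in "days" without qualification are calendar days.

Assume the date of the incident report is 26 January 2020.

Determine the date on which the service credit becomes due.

30 March 2020

From Sunday, 26 January 2020, 20 business days (Jan 27, Jan 28, Jan 29, Jan 30, …, Feb 19, Feb 20, Feb 21, skipping weekends) brings us to Friday, 21 February 2020, which is the last day of the resolution window.
The last day of the appeal period: 21 February 2020 + 21 days = 13 March 2020.
The date on which the service credit becomes due: 13 March 2020 + 15 days = 28 March 2020. That falls on a Saturday, so it rolls to the next business day, Monday, 30 March 2020.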